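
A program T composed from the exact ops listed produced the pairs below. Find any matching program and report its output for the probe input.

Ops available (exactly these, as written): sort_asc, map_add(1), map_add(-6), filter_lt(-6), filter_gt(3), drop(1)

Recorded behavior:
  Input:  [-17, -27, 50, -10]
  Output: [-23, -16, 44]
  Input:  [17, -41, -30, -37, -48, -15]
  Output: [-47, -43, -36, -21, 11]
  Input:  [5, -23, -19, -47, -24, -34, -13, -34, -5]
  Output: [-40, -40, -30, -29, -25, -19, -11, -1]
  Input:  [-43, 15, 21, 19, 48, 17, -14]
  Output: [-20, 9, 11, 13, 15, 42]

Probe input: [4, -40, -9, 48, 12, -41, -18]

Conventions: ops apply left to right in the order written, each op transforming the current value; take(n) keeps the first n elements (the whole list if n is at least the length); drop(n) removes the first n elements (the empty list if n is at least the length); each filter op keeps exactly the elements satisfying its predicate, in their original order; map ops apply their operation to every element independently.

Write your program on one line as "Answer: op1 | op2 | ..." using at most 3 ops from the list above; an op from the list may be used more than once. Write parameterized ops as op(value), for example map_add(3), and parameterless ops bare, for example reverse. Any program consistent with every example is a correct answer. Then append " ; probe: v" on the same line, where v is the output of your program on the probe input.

map_add(-6) | sort_asc | drop(1) ; probe: [-46, -24, -15, -2, 6, 42]

Check, running the answer program on each example:
  [-17, -27, 50, -10] -> [-23, -33, 44, -16] -> [-33, -23, -16, 44] -> [-23, -16, 44]
  [17, -41, -30, -37, -48, -15] -> [11, -47, -36, -43, -54, -21] -> [-54, -47, -43, -36, -21, 11] -> [-47, -43, -36, -21, 11]
  [5, -23, -19, -47, -24, -34, -13, -34, -5] -> [-1, -29, -25, -53, -30, -40, -19, -40, -11] -> [-53, -40, -40, -30, -29, -25, -19, -11, -1] -> [-40, -40, -30, -29, -25, -19, -11, -1]
  [-43, 15, 21, 19, 48, 17, -14] -> [-49, 9, 15, 13, 42, 11, -20] -> [-49, -20, 9, 11, 13, 15, 42] -> [-20, 9, 11, 13, 15, 42]
  probe: [4, -40, -9, 48, 12, -41, -18] -> [-2, -46, -15, 42, 6, -47, -24] -> [-47, -46, -24, -15, -2, 6, 42] -> [-46, -24, -15, -2, 6, 42]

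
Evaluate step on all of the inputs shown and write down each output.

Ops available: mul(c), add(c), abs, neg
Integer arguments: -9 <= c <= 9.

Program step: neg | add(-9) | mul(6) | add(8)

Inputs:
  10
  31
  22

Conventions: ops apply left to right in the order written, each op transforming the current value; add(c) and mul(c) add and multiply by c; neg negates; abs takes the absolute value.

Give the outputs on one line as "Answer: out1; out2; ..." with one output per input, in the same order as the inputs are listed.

-106; -232; -178

Execution, op by op:
  10 -> -10 -> -19 -> -114 -> -106
  31 -> -31 -> -40 -> -240 -> -232
  22 -> -22 -> -31 -> -186 -> -178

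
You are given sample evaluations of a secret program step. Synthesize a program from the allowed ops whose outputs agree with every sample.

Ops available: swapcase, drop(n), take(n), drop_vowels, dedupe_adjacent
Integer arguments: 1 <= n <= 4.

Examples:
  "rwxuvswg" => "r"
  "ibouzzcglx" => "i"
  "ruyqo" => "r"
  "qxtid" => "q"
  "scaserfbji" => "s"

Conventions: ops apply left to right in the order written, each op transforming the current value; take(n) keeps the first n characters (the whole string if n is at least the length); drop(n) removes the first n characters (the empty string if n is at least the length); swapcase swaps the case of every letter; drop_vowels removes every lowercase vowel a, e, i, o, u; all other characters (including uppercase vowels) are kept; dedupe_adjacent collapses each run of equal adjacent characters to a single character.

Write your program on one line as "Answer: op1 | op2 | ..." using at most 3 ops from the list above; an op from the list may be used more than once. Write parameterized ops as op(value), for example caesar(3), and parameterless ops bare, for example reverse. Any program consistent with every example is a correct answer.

swapcase | take(1) | swapcase

Check, running the answer program on each example:
  "rwxuvswg" -> "RWXUVSWG" -> "R" -> "r"
  "ibouzzcglx" -> "IBOUZZCGLX" -> "I" -> "i"
  "ruyqo" -> "RUYQO" -> "R" -> "r"
  "qxtid" -> "QXTID" -> "Q" -> "q"
  "scaserfbji" -> "SCASERFBJI" -> "S" -> "s"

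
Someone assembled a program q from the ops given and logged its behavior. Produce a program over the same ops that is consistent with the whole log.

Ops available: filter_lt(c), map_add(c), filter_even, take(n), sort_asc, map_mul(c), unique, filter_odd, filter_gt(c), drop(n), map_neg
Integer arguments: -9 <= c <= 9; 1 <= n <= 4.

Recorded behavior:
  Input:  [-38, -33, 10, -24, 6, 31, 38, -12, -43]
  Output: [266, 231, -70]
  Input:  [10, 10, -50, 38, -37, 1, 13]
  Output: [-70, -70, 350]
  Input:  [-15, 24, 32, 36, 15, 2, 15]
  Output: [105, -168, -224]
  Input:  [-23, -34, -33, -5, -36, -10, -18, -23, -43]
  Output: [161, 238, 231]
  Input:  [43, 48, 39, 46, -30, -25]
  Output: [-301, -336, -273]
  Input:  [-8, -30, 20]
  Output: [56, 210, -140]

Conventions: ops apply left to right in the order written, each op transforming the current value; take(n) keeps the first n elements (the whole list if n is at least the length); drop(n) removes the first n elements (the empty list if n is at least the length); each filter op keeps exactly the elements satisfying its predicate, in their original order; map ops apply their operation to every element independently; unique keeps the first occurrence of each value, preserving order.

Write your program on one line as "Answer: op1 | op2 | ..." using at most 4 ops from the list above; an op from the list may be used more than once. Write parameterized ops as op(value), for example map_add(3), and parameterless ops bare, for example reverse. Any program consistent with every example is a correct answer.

map_mul(-1) | take(3) | map_neg | map_mul(-7)

Check, running the answer program on each example:
  [-38, -33, 10, -24, 6, 31, 38, -12, -43] -> [38, 33, -10, 24, -6, -31, -38, 12, 43] -> [38, 33, -10] -> [-38, -33, 10] -> [266, 231, -70]
  [10, 10, -50, 38, -37, 1, 13] -> [-10, -10, 50, -38, 37, -1, -13] -> [-10, -10, 50] -> [10, 10, -50] -> [-70, -70, 350]
  [-15, 24, 32, 36, 15, 2, 15] -> [15, -24, -32, -36, -15, -2, -15] -> [15, -24, -32] -> [-15, 24, 32] -> [105, -168, -224]
  [-23, -34, -33, -5, -36, -10, -18, -23, -43] -> [23, 34, 33, 5, 36, 10, 18, 23, 43] -> [23, 34, 33] -> [-23, -34, -33] -> [161, 238, 231]
  [43, 48, 39, 46, -30, -25] -> [-43, -48, -39, -46, 30, 25] -> [-43, -48, -39] -> [43, 48, 39] -> [-301, -336, -273]
  [-8, -30, 20] -> [8, 30, -20] -> [8, 30, -20] -> [-8, -30, 20] -> [56, 210, -140]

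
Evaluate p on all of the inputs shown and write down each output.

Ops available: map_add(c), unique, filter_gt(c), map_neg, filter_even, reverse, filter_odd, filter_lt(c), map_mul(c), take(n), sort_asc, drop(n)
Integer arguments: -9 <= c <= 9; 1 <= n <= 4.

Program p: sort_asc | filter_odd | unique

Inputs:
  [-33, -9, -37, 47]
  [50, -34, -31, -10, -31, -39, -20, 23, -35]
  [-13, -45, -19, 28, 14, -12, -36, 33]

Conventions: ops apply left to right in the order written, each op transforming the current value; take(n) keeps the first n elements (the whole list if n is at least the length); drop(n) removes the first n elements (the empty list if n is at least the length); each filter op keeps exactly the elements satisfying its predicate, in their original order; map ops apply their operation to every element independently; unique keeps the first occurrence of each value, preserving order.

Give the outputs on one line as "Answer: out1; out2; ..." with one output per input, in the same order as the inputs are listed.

Execution, op by op:
  [-33, -9, -37, 47] -> [-37, -33, -9, 47] -> [-37, -33, -9, 47] -> [-37, -33, -9, 47]
  [50, -34, -31, -10, -31, -39, -20, 23, -35] -> [-39, -35, -34, -31, -31, -20, -10, 23, 50] -> [-39, -35, -31, -31, 23] -> [-39, -35, -31, 23]
  [-13, -45, -19, 28, 14, -12, -36, 33] -> [-45, -36, -19, -13, -12, 14, 28, 33] -> [-45, -19, -13, 33] -> [-45, -19, -13, 33]

[-37, -33, -9, 47]; [-39, -35, -31, 23]; [-45, -19, -13, 33]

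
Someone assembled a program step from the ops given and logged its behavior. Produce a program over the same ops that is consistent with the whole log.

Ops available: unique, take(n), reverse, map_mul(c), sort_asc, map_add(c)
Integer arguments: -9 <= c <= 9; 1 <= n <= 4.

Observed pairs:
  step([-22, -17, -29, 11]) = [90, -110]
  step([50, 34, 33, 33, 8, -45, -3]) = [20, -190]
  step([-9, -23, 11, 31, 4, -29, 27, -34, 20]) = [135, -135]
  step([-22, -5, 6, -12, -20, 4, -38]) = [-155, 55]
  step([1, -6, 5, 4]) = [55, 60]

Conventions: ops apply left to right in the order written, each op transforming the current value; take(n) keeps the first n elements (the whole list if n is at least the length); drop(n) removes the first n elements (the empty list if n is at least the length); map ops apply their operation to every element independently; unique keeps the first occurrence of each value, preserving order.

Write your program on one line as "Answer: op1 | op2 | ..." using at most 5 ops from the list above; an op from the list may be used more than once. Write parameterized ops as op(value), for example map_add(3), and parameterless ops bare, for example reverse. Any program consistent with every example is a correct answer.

map_add(7) | reverse | unique | map_mul(5) | take(2)

Check, running the answer program on each example:
  [-22, -17, -29, 11] -> [-15, -10, -22, 18] -> [18, -22, -10, -15] -> [18, -22, -10, -15] -> [90, -110, -50, -75] -> [90, -110]
  [50, 34, 33, 33, 8, -45, -3] -> [57, 41, 40, 40, 15, -38, 4] -> [4, -38, 15, 40, 40, 41, 57] -> [4, -38, 15, 40, 41, 57] -> [20, -190, 75, 200, 205, 285] -> [20, -190]
  [-9, -23, 11, 31, 4, -29, 27, -34, 20] -> [-2, -16, 18, 38, 11, -22, 34, -27, 27] -> [27, -27, 34, -22, 11, 38, 18, -16, -2] -> [27, -27, 34, -22, 11, 38, 18, -16, -2] -> [135, -135, 170, -110, 55, 190, 90, -80, -10] -> [135, -135]
  [-22, -5, 6, -12, -20, 4, -38] -> [-15, 2, 13, -5, -13, 11, -31] -> [-31, 11, -13, -5, 13, 2, -15] -> [-31, 11, -13, -5, 13, 2, -15] -> [-155, 55, -65, -25, 65, 10, -75] -> [-155, 55]
  [1, -6, 5, 4] -> [8, 1, 12, 11] -> [11, 12, 1, 8] -> [11, 12, 1, 8] -> [55, 60, 5, 40] -> [55, 60]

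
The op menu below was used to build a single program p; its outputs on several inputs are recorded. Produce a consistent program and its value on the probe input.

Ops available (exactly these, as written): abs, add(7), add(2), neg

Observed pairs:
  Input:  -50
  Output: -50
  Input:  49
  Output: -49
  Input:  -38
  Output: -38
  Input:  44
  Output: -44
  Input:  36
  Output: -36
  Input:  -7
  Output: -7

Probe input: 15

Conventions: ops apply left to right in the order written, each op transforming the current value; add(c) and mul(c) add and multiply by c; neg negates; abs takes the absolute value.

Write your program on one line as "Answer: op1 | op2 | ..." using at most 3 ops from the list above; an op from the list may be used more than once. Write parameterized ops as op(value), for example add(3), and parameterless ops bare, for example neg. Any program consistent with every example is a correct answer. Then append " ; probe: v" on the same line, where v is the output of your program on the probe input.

abs | neg ; probe: -15

Check, running the answer program on each example:
  -50 -> 50 -> -50
  49 -> 49 -> -49
  -38 -> 38 -> -38
  44 -> 44 -> -44
  36 -> 36 -> -36
  -7 -> 7 -> -7
  probe: 15 -> 15 -> -15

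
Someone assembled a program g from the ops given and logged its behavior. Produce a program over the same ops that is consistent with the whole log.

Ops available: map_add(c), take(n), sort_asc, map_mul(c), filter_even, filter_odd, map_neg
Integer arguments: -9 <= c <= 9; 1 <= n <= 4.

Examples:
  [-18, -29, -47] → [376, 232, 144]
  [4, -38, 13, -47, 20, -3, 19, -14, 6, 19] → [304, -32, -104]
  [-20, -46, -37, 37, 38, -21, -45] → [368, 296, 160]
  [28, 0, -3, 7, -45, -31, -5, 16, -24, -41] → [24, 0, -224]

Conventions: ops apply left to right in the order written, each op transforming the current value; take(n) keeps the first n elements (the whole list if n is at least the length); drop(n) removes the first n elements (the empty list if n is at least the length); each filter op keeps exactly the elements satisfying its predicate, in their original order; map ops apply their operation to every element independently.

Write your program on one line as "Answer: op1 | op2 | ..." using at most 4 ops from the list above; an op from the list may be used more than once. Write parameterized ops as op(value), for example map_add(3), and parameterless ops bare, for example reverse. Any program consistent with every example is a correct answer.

take(3) | sort_asc | map_mul(-8)

Check, running the answer program on each example:
  [-18, -29, -47] -> [-18, -29, -47] -> [-47, -29, -18] -> [376, 232, 144]
  [4, -38, 13, -47, 20, -3, 19, -14, 6, 19] -> [4, -38, 13] -> [-38, 4, 13] -> [304, -32, -104]
  [-20, -46, -37, 37, 38, -21, -45] -> [-20, -46, -37] -> [-46, -37, -20] -> [368, 296, 160]
  [28, 0, -3, 7, -45, -31, -5, 16, -24, -41] -> [28, 0, -3] -> [-3, 0, 28] -> [24, 0, -224]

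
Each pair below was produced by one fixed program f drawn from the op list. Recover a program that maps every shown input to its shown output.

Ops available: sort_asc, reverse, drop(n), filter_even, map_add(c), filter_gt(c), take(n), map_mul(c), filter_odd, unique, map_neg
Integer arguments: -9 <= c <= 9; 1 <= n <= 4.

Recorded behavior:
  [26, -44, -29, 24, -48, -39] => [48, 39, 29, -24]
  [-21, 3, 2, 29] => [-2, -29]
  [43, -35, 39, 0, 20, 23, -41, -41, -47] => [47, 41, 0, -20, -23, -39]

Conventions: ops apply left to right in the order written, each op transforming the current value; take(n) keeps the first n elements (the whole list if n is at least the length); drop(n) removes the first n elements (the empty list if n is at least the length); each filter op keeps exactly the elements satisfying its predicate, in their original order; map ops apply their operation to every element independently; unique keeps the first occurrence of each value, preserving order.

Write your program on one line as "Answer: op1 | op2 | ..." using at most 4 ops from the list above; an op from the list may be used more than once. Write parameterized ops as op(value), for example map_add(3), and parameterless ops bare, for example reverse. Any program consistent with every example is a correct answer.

drop(2) | unique | sort_asc | map_neg

Check, running the answer program on each example:
  [26, -44, -29, 24, -48, -39] -> [-29, 24, -48, -39] -> [-29, 24, -48, -39] -> [-48, -39, -29, 24] -> [48, 39, 29, -24]
  [-21, 3, 2, 29] -> [2, 29] -> [2, 29] -> [2, 29] -> [-2, -29]
  [43, -35, 39, 0, 20, 23, -41, -41, -47] -> [39, 0, 20, 23, -41, -41, -47] -> [39, 0, 20, 23, -41, -47] -> [-47, -41, 0, 20, 23, 39] -> [47, 41, 0, -20, -23, -39]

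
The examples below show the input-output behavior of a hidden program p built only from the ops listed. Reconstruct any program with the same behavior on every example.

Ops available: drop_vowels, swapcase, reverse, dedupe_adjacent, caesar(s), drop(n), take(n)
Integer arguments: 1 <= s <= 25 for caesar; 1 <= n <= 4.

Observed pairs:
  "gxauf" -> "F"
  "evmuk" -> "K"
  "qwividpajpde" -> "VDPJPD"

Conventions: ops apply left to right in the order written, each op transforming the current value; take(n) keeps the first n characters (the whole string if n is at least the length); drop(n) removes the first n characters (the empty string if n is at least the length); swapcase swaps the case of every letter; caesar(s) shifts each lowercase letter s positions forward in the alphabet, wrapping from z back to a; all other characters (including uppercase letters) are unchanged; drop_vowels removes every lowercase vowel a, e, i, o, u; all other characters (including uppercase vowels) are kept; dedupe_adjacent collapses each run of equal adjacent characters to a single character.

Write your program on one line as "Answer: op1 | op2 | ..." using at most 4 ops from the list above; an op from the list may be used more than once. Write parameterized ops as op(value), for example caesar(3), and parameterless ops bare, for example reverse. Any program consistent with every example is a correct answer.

drop_vowels | drop(2) | swapcase

Check, running the answer program on each example:
  "gxauf" -> "gxf" -> "f" -> "F"
  "evmuk" -> "vmk" -> "k" -> "K"
  "qwividpajpde" -> "qwvdpjpd" -> "vdpjpd" -> "VDPJPD"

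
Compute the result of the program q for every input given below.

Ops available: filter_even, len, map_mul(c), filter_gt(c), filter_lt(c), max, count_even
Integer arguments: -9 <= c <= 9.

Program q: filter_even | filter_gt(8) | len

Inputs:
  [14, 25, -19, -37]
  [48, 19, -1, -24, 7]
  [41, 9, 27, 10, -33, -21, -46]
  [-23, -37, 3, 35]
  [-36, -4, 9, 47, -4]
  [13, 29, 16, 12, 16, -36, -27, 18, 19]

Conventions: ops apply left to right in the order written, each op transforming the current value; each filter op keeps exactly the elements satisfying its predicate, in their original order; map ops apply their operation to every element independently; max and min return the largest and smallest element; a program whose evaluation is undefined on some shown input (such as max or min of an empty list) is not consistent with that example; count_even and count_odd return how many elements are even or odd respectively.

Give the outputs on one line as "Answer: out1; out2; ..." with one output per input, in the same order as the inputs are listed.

Execution, op by op:
  [14, 25, -19, -37] -> [14] -> [14] -> 1
  [48, 19, -1, -24, 7] -> [48, -24] -> [48] -> 1
  [41, 9, 27, 10, -33, -21, -46] -> [10, -46] -> [10] -> 1
  [-23, -37, 3, 35] -> [] -> [] -> 0
  [-36, -4, 9, 47, -4] -> [-36, -4, -4] -> [] -> 0
  [13, 29, 16, 12, 16, -36, -27, 18, 19] -> [16, 12, 16, -36, 18] -> [16, 12, 16, 18] -> 4

1; 1; 1; 0; 0; 4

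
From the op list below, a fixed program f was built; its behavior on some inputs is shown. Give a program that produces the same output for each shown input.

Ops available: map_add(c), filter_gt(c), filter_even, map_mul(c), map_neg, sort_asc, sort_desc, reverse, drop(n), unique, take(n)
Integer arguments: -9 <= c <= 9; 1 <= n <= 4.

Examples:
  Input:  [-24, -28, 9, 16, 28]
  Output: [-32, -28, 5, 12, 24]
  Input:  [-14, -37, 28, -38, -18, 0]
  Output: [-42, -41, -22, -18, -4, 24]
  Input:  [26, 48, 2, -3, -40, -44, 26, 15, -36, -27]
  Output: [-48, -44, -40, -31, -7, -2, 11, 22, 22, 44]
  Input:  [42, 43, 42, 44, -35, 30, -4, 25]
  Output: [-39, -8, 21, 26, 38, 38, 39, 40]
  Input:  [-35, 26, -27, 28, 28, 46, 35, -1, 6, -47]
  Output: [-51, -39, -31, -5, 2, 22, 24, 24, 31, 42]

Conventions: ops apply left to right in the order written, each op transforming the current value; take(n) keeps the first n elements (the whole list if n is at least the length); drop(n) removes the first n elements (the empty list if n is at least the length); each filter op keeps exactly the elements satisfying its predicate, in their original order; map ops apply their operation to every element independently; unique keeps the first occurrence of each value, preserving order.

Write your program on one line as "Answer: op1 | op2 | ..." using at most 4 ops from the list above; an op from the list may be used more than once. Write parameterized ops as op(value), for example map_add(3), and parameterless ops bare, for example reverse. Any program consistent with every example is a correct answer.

sort_desc | reverse | map_add(-5) | map_add(1)

Check, running the answer program on each example:
  [-24, -28, 9, 16, 28] -> [28, 16, 9, -24, -28] -> [-28, -24, 9, 16, 28] -> [-33, -29, 4, 11, 23] -> [-32, -28, 5, 12, 24]
  [-14, -37, 28, -38, -18, 0] -> [28, 0, -14, -18, -37, -38] -> [-38, -37, -18, -14, 0, 28] -> [-43, -42, -23, -19, -5, 23] -> [-42, -41, -22, -18, -4, 24]
  [26, 48, 2, -3, -40, -44, 26, 15, -36, -27] -> [48, 26, 26, 15, 2, -3, -27, -36, -40, -44] -> [-44, -40, -36, -27, -3, 2, 15, 26, 26, 48] -> [-49, -45, -41, -32, -8, -3, 10, 21, 21, 43] -> [-48, -44, -40, -31, -7, -2, 11, 22, 22, 44]
  [42, 43, 42, 44, -35, 30, -4, 25] -> [44, 43, 42, 42, 30, 25, -4, -35] -> [-35, -4, 25, 30, 42, 42, 43, 44] -> [-40, -9, 20, 25, 37, 37, 38, 39] -> [-39, -8, 21, 26, 38, 38, 39, 40]
  [-35, 26, -27, 28, 28, 46, 35, -1, 6, -47] -> [46, 35, 28, 28, 26, 6, -1, -27, -35, -47] -> [-47, -35, -27, -1, 6, 26, 28, 28, 35, 46] -> [-52, -40, -32, -6, 1, 21, 23, 23, 30, 41] -> [-51, -39, -31, -5, 2, 22, 24, 24, 31, 42]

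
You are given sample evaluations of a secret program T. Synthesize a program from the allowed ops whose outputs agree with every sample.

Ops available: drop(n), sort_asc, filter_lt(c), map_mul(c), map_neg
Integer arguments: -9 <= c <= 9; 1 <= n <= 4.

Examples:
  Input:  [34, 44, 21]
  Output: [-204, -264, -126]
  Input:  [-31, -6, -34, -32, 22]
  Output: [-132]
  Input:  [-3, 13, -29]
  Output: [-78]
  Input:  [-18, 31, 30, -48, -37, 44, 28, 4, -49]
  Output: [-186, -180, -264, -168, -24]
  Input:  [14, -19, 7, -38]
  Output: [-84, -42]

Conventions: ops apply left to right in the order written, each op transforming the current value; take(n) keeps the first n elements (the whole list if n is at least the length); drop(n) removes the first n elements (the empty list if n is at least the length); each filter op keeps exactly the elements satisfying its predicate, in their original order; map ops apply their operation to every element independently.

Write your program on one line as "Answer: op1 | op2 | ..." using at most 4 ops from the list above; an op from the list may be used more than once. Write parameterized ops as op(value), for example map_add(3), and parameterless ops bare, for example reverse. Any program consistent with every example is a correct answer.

map_neg | filter_lt(1) | map_mul(2) | map_mul(3)

Check, running the answer program on each example:
  [34, 44, 21] -> [-34, -44, -21] -> [-34, -44, -21] -> [-68, -88, -42] -> [-204, -264, -126]
  [-31, -6, -34, -32, 22] -> [31, 6, 34, 32, -22] -> [-22] -> [-44] -> [-132]
  [-3, 13, -29] -> [3, -13, 29] -> [-13] -> [-26] -> [-78]
  [-18, 31, 30, -48, -37, 44, 28, 4, -49] -> [18, -31, -30, 48, 37, -44, -28, -4, 49] -> [-31, -30, -44, -28, -4] -> [-62, -60, -88, -56, -8] -> [-186, -180, -264, -168, -24]
  [14, -19, 7, -38] -> [-14, 19, -7, 38] -> [-14, -7] -> [-28, -14] -> [-84, -42]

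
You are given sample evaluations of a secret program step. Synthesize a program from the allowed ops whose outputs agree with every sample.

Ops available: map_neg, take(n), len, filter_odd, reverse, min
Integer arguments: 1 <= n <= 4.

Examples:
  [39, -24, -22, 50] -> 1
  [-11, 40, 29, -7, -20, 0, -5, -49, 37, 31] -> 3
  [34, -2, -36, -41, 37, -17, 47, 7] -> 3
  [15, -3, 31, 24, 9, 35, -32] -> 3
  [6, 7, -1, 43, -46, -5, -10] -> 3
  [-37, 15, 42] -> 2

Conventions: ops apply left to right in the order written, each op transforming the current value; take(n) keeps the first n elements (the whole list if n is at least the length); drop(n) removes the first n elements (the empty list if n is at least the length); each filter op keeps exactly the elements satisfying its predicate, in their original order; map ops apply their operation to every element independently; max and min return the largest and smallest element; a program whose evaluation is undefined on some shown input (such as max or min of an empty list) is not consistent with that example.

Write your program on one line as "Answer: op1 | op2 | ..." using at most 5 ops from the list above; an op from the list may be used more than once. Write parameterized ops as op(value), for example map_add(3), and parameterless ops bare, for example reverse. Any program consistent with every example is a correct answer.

filter_odd | map_neg | take(3) | len

Check, running the answer program on each example:
  [39, -24, -22, 50] -> [39] -> [-39] -> [-39] -> 1
  [-11, 40, 29, -7, -20, 0, -5, -49, 37, 31] -> [-11, 29, -7, -5, -49, 37, 31] -> [11, -29, 7, 5, 49, -37, -31] -> [11, -29, 7] -> 3
  [34, -2, -36, -41, 37, -17, 47, 7] -> [-41, 37, -17, 47, 7] -> [41, -37, 17, -47, -7] -> [41, -37, 17] -> 3
  [15, -3, 31, 24, 9, 35, -32] -> [15, -3, 31, 9, 35] -> [-15, 3, -31, -9, -35] -> [-15, 3, -31] -> 3
  [6, 7, -1, 43, -46, -5, -10] -> [7, -1, 43, -5] -> [-7, 1, -43, 5] -> [-7, 1, -43] -> 3
  [-37, 15, 42] -> [-37, 15] -> [37, -15] -> [37, -15] -> 2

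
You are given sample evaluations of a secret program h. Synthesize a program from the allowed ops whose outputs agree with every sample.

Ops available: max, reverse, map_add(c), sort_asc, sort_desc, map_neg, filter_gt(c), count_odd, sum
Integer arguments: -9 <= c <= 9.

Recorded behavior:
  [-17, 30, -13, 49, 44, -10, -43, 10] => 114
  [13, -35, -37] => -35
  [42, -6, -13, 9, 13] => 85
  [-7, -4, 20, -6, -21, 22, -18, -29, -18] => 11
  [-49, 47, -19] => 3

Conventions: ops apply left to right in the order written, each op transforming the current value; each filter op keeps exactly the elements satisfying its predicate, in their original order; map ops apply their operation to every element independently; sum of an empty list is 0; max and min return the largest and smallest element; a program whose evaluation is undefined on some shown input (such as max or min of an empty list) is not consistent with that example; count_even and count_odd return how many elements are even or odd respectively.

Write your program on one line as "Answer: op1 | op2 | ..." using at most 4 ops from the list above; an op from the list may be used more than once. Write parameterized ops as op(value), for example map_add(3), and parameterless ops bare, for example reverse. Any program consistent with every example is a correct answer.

map_add(3) | sort_asc | map_add(5) | sum

Check, running the answer program on each example:
  [-17, 30, -13, 49, 44, -10, -43, 10] -> [-14, 33, -10, 52, 47, -7, -40, 13] -> [-40, -14, -10, -7, 13, 33, 47, 52] -> [-35, -9, -5, -2, 18, 38, 52, 57] -> 114
  [13, -35, -37] -> [16, -32, -34] -> [-34, -32, 16] -> [-29, -27, 21] -> -35
  [42, -6, -13, 9, 13] -> [45, -3, -10, 12, 16] -> [-10, -3, 12, 16, 45] -> [-5, 2, 17, 21, 50] -> 85
  [-7, -4, 20, -6, -21, 22, -18, -29, -18] -> [-4, -1, 23, -3, -18, 25, -15, -26, -15] -> [-26, -18, -15, -15, -4, -3, -1, 23, 25] -> [-21, -13, -10, -10, 1, 2, 4, 28, 30] -> 11
  [-49, 47, -19] -> [-46, 50, -16] -> [-46, -16, 50] -> [-41, -11, 55] -> 3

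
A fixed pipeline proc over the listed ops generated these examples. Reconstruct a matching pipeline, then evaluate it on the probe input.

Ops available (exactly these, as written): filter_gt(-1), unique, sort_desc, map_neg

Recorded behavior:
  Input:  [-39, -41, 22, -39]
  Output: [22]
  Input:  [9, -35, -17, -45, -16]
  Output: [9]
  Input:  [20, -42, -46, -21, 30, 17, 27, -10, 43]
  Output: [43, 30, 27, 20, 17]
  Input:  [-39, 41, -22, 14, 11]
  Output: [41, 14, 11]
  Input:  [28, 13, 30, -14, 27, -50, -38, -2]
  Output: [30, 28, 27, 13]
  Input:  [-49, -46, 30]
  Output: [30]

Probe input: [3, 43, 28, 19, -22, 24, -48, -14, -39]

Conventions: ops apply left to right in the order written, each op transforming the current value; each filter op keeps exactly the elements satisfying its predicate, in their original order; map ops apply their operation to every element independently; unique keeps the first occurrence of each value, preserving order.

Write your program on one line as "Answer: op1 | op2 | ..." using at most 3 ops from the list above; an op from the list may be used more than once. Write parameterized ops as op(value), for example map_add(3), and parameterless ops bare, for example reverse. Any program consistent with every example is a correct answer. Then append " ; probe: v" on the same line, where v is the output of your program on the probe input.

sort_desc | filter_gt(-1) ; probe: [43, 28, 24, 19, 3]

Check, running the answer program on each example:
  [-39, -41, 22, -39] -> [22, -39, -39, -41] -> [22]
  [9, -35, -17, -45, -16] -> [9, -16, -17, -35, -45] -> [9]
  [20, -42, -46, -21, 30, 17, 27, -10, 43] -> [43, 30, 27, 20, 17, -10, -21, -42, -46] -> [43, 30, 27, 20, 17]
  [-39, 41, -22, 14, 11] -> [41, 14, 11, -22, -39] -> [41, 14, 11]
  [28, 13, 30, -14, 27, -50, -38, -2] -> [30, 28, 27, 13, -2, -14, -38, -50] -> [30, 28, 27, 13]
  [-49, -46, 30] -> [30, -46, -49] -> [30]
  probe: [3, 43, 28, 19, -22, 24, -48, -14, -39] -> [43, 28, 24, 19, 3, -14, -22, -39, -48] -> [43, 28, 24, 19, 3]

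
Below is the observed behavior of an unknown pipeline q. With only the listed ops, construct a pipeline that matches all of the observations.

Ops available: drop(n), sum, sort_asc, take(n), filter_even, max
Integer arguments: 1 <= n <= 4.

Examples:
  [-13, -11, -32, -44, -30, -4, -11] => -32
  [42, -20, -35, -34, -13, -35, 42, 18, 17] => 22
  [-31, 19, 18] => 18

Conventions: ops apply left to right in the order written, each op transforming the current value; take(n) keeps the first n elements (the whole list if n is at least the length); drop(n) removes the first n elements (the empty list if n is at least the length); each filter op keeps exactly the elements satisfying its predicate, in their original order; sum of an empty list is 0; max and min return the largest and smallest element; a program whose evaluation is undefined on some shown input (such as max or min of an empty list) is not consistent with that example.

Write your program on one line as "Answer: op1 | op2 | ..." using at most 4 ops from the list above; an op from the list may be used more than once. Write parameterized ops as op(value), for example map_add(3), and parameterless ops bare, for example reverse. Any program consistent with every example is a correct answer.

take(3) | filter_even | sum

Check, running the answer program on each example:
  [-13, -11, -32, -44, -30, -4, -11] -> [-13, -11, -32] -> [-32] -> -32
  [42, -20, -35, -34, -13, -35, 42, 18, 17] -> [42, -20, -35] -> [42, -20] -> 22
  [-31, 19, 18] -> [-31, 19, 18] -> [18] -> 18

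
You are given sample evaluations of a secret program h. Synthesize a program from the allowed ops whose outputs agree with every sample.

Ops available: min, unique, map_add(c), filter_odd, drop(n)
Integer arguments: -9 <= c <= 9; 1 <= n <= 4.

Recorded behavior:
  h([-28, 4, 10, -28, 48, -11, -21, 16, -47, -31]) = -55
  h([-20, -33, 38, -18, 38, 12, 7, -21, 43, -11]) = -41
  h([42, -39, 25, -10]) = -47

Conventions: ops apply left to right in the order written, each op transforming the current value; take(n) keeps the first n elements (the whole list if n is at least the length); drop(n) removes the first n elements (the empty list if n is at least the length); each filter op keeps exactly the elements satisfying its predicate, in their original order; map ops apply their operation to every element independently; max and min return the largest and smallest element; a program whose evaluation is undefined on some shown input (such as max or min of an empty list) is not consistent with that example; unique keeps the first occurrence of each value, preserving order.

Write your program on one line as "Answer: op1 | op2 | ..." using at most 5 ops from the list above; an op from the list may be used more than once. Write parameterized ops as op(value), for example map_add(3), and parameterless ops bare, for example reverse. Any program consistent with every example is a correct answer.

unique | filter_odd | map_add(-8) | min

Check, running the answer program on each example:
  [-28, 4, 10, -28, 48, -11, -21, 16, -47, -31] -> [-28, 4, 10, 48, -11, -21, 16, -47, -31] -> [-11, -21, -47, -31] -> [-19, -29, -55, -39] -> -55
  [-20, -33, 38, -18, 38, 12, 7, -21, 43, -11] -> [-20, -33, 38, -18, 12, 7, -21, 43, -11] -> [-33, 7, -21, 43, -11] -> [-41, -1, -29, 35, -19] -> -41
  [42, -39, 25, -10] -> [42, -39, 25, -10] -> [-39, 25] -> [-47, 17] -> -47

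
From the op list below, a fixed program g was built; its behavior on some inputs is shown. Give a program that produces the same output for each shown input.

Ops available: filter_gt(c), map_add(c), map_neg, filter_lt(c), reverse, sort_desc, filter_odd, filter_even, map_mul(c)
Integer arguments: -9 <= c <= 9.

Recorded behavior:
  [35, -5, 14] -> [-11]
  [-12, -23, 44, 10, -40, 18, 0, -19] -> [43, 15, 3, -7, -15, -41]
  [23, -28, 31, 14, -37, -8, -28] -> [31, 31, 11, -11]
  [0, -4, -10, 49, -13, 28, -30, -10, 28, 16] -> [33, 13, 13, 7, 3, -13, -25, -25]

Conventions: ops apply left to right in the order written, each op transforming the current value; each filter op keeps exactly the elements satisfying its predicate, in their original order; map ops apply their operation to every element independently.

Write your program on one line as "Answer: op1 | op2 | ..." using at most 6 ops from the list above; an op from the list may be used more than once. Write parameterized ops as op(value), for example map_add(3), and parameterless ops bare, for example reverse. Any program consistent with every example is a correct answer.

filter_even | map_neg | reverse | map_add(3) | sort_desc

Check, running the answer program on each example:
  [35, -5, 14] -> [14] -> [-14] -> [-14] -> [-11] -> [-11]
  [-12, -23, 44, 10, -40, 18, 0, -19] -> [-12, 44, 10, -40, 18, 0] -> [12, -44, -10, 40, -18, 0] -> [0, -18, 40, -10, -44, 12] -> [3, -15, 43, -7, -41, 15] -> [43, 15, 3, -7, -15, -41]
  [23, -28, 31, 14, -37, -8, -28] -> [-28, 14, -8, -28] -> [28, -14, 8, 28] -> [28, 8, -14, 28] -> [31, 11, -11, 31] -> [31, 31, 11, -11]
  [0, -4, -10, 49, -13, 28, -30, -10, 28, 16] -> [0, -4, -10, 28, -30, -10, 28, 16] -> [0, 4, 10, -28, 30, 10, -28, -16] -> [-16, -28, 10, 30, -28, 10, 4, 0] -> [-13, -25, 13, 33, -25, 13, 7, 3] -> [33, 13, 13, 7, 3, -13, -25, -25]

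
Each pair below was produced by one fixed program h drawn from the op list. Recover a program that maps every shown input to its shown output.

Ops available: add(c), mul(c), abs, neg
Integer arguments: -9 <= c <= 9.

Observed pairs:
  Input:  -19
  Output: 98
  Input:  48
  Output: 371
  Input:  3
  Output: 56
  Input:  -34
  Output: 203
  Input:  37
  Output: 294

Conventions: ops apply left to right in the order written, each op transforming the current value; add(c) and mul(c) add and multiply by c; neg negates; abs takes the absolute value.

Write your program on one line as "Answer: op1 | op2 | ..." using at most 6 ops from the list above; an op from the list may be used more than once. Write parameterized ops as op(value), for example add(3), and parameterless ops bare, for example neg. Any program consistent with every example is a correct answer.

neg | add(-5) | neg | mul(7) | abs

Check, running the answer program on each example:
  -19 -> 19 -> 14 -> -14 -> -98 -> 98
  48 -> -48 -> -53 -> 53 -> 371 -> 371
  3 -> -3 -> -8 -> 8 -> 56 -> 56
  -34 -> 34 -> 29 -> -29 -> -203 -> 203
  37 -> -37 -> -42 -> 42 -> 294 -> 294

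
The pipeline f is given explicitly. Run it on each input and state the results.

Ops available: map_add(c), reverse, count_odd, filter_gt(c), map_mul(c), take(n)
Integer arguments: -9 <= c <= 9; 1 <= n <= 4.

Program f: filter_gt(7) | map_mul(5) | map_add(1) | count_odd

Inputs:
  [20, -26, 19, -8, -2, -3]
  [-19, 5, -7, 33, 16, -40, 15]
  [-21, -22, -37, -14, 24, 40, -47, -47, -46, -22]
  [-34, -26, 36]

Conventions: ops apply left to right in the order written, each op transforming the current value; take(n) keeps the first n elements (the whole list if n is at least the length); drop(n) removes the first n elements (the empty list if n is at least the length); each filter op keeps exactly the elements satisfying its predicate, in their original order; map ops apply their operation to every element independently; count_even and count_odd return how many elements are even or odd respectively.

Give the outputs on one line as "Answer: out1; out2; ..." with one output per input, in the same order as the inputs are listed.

1; 1; 2; 1

Execution, op by op:
  [20, -26, 19, -8, -2, -3] -> [20, 19] -> [100, 95] -> [101, 96] -> 1
  [-19, 5, -7, 33, 16, -40, 15] -> [33, 16, 15] -> [165, 80, 75] -> [166, 81, 76] -> 1
  [-21, -22, -37, -14, 24, 40, -47, -47, -46, -22] -> [24, 40] -> [120, 200] -> [121, 201] -> 2
  [-34, -26, 36] -> [36] -> [180] -> [181] -> 1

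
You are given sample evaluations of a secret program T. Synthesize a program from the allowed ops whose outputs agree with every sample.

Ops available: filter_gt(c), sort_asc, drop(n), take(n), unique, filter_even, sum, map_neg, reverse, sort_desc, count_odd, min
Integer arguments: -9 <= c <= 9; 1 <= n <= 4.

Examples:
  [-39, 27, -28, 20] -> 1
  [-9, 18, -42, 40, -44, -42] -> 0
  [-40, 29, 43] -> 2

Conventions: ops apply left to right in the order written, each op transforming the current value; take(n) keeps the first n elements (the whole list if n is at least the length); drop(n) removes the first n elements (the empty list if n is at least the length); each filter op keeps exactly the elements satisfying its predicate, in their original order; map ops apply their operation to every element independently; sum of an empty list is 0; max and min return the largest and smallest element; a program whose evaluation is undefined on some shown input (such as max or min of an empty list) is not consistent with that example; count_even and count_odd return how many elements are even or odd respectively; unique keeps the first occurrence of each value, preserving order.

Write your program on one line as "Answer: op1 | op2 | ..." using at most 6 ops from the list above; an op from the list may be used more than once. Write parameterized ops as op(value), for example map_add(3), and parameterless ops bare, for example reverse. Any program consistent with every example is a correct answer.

reverse | sort_asc | sort_desc | take(2) | count_odd

Check, running the answer program on each example:
  [-39, 27, -28, 20] -> [20, -28, 27, -39] -> [-39, -28, 20, 27] -> [27, 20, -28, -39] -> [27, 20] -> 1
  [-9, 18, -42, 40, -44, -42] -> [-42, -44, 40, -42, 18, -9] -> [-44, -42, -42, -9, 18, 40] -> [40, 18, -9, -42, -42, -44] -> [40, 18] -> 0
  [-40, 29, 43] -> [43, 29, -40] -> [-40, 29, 43] -> [43, 29, -40] -> [43, 29] -> 2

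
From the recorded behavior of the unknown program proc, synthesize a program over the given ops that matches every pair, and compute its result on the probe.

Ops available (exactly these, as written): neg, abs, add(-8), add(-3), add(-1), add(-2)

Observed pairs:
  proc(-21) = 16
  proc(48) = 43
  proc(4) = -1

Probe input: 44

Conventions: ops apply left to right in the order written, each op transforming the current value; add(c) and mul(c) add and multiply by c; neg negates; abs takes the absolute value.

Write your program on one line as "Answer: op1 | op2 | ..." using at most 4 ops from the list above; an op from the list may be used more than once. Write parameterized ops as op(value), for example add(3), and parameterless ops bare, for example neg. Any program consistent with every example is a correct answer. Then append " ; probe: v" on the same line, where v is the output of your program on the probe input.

abs | add(-3) | add(-2) ; probe: 39

Check, running the answer program on each example:
  -21 -> 21 -> 18 -> 16
  48 -> 48 -> 45 -> 43
  4 -> 4 -> 1 -> -1
  probe: 44 -> 44 -> 41 -> 39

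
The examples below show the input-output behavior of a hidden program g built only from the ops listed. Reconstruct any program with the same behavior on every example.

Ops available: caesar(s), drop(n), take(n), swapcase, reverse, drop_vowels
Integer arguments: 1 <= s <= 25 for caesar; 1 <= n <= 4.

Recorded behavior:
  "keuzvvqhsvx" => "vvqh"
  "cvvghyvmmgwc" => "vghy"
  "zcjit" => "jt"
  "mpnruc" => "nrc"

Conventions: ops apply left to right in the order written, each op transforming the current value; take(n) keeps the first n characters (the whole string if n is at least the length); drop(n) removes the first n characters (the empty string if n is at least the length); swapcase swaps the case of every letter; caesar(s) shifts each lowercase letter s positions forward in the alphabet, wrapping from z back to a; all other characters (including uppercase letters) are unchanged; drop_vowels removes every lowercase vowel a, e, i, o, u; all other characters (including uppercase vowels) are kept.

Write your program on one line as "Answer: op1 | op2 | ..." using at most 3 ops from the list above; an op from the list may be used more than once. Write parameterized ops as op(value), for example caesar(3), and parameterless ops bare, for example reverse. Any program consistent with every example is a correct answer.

drop_vowels | drop(2) | take(4)

Check, running the answer program on each example:
  "keuzvvqhsvx" -> "kzvvqhsvx" -> "vvqhsvx" -> "vvqh"
  "cvvghyvmmgwc" -> "cvvghyvmmgwc" -> "vghyvmmgwc" -> "vghy"
  "zcjit" -> "zcjt" -> "jt" -> "jt"
  "mpnruc" -> "mpnrc" -> "nrc" -> "nrc"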